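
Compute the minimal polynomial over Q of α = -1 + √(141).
m_α(x) = x^2 + 2x - 140

From α + 1 = √(141), squaring gives (α + 1)^2 = 141, i.e. α^2 + 2α + 1 = 141, so α^2 + 2α - 140 = 0. The discriminant of x^2 + 2x - 140 is (2)^2 - 4·(-140) = 4 + 560 = 564, and 4·(141) is not a perfect square in Q since 141 is squarefree and ≠ 1. Hence x^2 + 2x - 140 is irreducible over Q and is the minimal polynomial of α.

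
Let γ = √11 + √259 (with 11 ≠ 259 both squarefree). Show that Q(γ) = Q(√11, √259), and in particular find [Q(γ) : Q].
[Q(γ) : Q] = 4 (equivalently, Q(γ) = Q(√11, √259))

Obviously Q(γ) ⊆ Q(√11, √259), and [Q(√11, √259):Q] = 4 (since 11, 259 are distinct squarefree integers > 1 with 2849 not a perfect square). To show equality we compute the minimal polynomial of γ. From γ = √11 + √259: γ^2 = 11 + 2√(2849) + 259 = 270 + 2√(2849), so γ^2 - 270 = 2√(2849); squaring, (γ^2 - 270)^2 = 4·2849, i.e. γ^4 - 540γ^2 + 72900 - 11396 = 0, i.e. γ^4 - 540γ^2 + 61504 = 0. So γ is a root of x^4 - 540x^2 + 61504. This polynomial is irreducible over Q: it has no rational root (each ±√11 ± √259 is irrational), and any factorization into two quadratics over Q would force √(2849) ∈ Q (pairing opposite roots) or √11, √259 ∈ Q (other pairings), all impossible. Hence [Q(γ):Q] = 4 = [Q(√11, √259):Q], so Q(γ) = Q(√11, √259).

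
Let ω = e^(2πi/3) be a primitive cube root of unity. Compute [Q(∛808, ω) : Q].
[Q(∛808, ω) : Q] = 6

[Q(∛808):Q] = 3 (min poly x^3 - 808, irreducible since 808 is not a perfect cube). [Q(ω):Q] = 2 (min poly x^2 + x + 1). Since Q(∛808) ⊂ R and ω ∉ R, we have ω ∉ Q(∛808), so x^2 + x + 1 remains irreducible over Q(∛808) and [Q(∛808, ω) : Q(∛808)] = 2. By the tower law, [Q(∛808, ω) : Q] = 3 · 2 = 6. (In fact Q(∛808, ω) is the splitting field of x^3 - 808 over Q.)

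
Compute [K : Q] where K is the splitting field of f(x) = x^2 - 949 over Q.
[K : Q] = 2

f(x) = x^2 - 949 factors as (x - √949)(x + √949). The splitting field is K = Q(√949). Since 949 is squarefree and > 1, it is not a perfect square, so x^2 - 949 is irreducible over Q and [Q(√949) : Q] = 2. Hence [K : Q] = 2.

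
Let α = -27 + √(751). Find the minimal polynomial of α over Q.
m_α(x) = x^2 + 54x - 22

From α + 27 = √(751), squaring gives (α + 27)^2 = 751, i.e. α^2 + 54α + 729 = 751, so α^2 + 54α - 22 = 0. The discriminant of x^2 + 54x - 22 is (54)^2 - 4·(-22) = 2916 + 88 = 3004, and 4·(751) is not a perfect square in Q since 751 is squarefree and ≠ 1. Hence x^2 + 54x - 22 is irreducible over Q and is the minimal polynomial of α.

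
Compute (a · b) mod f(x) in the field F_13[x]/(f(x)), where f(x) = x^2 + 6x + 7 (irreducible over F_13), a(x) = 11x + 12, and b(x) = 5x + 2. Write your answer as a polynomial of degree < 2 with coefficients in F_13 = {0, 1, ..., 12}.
a · b ≡ 12x + 3 (mod f(x))

Multiply in F_13[x]: a(x)·b(x) = (11x + 12)·(5x + 2) = 3x^2 + 4x + 11. This has degree ≥ 2, so divide by f(x) over F_13: 3x^2 + 4x + 11 = (3)·(x^2 + 6x + 7) + (12x + 3). Hence a·b ≡ 12x + 3 (mod f). (F_13[x]/(f) is a field with 13^2 = 169 elements since f is irreducible of degree 2.)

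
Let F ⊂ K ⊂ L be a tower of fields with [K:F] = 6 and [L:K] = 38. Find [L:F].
[L:F] = 228

The tower law says that for any tower of field extensions F ⊂ K ⊂ L with finite degrees, [L:F] = [L:K] · [K:F]. Here this gives [L:F] = 38 · 6 = 228.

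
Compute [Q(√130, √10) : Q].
[Q(√130, √10) : Q] = 4

[Q(√130):Q] = 2 (min poly x^2 - 130, irreducible since 130 is squarefree > 1). For the top step, suppose √10 ∈ Q(√130), say √10 = c + d√130 with c, d ∈ Q. Squaring: 10 = c^2 + 130d^2 + 2cd√130. Since √130 ∉ Q this forces 2cd = 0. If d = 0 then √10 = c ∈ Q, contradicting 10 squarefree > 1. If c = 0 then 10 = 130d^2, so 130·10 = (130d)^2 is a perfect square in Q — but 130·10 = 1300 is not a perfect square (since 130 and 10 are distinct squarefree integers). Contradiction. Hence √10 ∉ Q(√130), so x^2 - 10 stays irreducible over Q(√130) and [Q(√130, √10) : Q(√130)] = 2. By the tower law, [Q(√130, √10) : Q] = 2 · 2 = 4.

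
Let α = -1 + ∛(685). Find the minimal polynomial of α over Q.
m_α(x) = x^3 + 3x^2 + 3x - 684

Set β = α + 1 = ∛(685), so β^3 = 685. Then (α + 1)^3 - 685 = 0, i.e. α is a root of g(x) = (x + 1)^3 - 685 = x^3 + 3x^2 + 3x - 684. Since g(x) = h(x + 1) where h(x) = x^3 - 685, and h is irreducible over Q (because 685 is not a perfect cube, so h has no rational root, and a monic cubic with no rational root is irreducible), g is also irreducible (irreducibility is preserved under the substitution x → x + 1). Hence m_α(x) = x^3 + 3x^2 + 3x - 684.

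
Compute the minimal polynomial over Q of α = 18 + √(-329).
m_α(x) = x^2 - 36x + 653

From α - 18 = √(-329), squaring gives (α - 18)^2 = -329, i.e. α^2 - 36α + 324 = -329, so α^2 - 36α + 653 = 0. The discriminant of x^2 - 36x + 653 is (-36)^2 - 4·(653) = 1296 - 2612 = -1316, and 4·(-329) is not a perfect square in Q since -329 is squarefree and ≠ 1. Hence x^2 - 36x + 653 is irreducible over Q and is the minimal polynomial of α.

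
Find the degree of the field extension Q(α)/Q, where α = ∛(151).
[Q(α):Q] = 3

The minimal polynomial of α is x^3 - 151, irreducible over Q since 151 is not a perfect cube (so x^3 - 151 has no rational root). Hence [Q(α):Q] = deg(m_α) = 3.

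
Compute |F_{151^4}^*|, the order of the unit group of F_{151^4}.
|F_{151^4}^*| = 519885600

F_{151^4} has 151^4 = 519885601 elements; its multiplicative group consists of all nonzero elements, so |F_{151^4}^*| = 519885601 - 1 = 519885600. (It is cyclic since any finite subgroup of the multiplicative group of a field is cyclic.)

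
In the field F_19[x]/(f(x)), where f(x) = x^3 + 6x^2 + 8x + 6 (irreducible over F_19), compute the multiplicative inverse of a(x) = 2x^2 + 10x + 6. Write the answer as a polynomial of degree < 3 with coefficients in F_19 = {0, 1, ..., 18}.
a(x)^(-1) ≡ 3x + 3 (mod f(x))

Since f is irreducible over F_19, F_19[x]/(f) is a field and a(x) ≠ 0 has an inverse. Apply the extended Euclidean algorithm to f(x) and a(x) in F_19[x]: f(x) = (10x + 10)·a(x) + (3). The last nonzero remainder is the constant 3 = gcd(f, a) in F_19. Back-substituting through the division chain expresses 3 = s(x)·a(x) + t(x)·f(x) with s(x) ≡ 9x + 9 (mod f), so (9x + 9)·a(x) ≡ 3 (mod f). Multiplying by 3^(-1) ≡ 13 in F_19 gives a(x)^(-1) ≡ 13·(9x + 9) ≡ 3x + 3 (mod f). Check: (2x^2 + 10x + 6)·(3x + 3) = 6x^3 + 17x^2 + 10x + 18 ≡ 1 (mod x^3 + 6x^2 + 8x + 6).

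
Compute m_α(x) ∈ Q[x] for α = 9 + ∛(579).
m_α(x) = x^3 - 27x^2 + 243x - 1308

Set β = α - 9 = ∛(579), so β^3 = 579. Then (α - 9)^3 - 579 = 0, i.e. α is a root of g(x) = (x - 9)^3 - 579 = x^3 - 27x^2 + 243x - 1308. Since g(x) = h(x - 9) where h(x) = x^3 - 579, and h is irreducible over Q (because 579 is not a perfect cube, so h has no rational root, and a monic cubic with no rational root is irreducible), g is also irreducible (irreducibility is preserved under the substitution x → x - 9). Hence m_α(x) = x^3 - 27x^2 + 243x - 1308.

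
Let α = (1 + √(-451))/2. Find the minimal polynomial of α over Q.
m_α(x) = x^2 - x + 113

From 2α - 1 = √(-451), squaring gives (2α - 1)^2 = -451, i.e. 4α^2 - 4α + 1 = -451, so α^2 - α + (1 + 451)/4 = 0. Since -451 ≡ 1 (mod 4), (1 + 451)/4 = 113 ∈ Z. The polynomial x^2 - x + 113 has discriminant 1 - 4·(113) = -451, which is not a perfect square in Q (d = -451 is squarefree and ≠ 1), so x^2 - x + 113 is irreducible over Q. It is the minimal polynomial of α.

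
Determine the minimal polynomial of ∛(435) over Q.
m_α(x) = x^3 - 435

α satisfies α^3 = 435, so x^3 - 435 annihilates α. By the rational root test, a rational root p/q (in lowest terms) of x^3 - 435 would satisfy p^3 = 435 q^3, forcing q = 1 and p^3 = 435; but 435 is not a perfect cube, contradiction. A monic cubic over Q with no rational root is irreducible (any nontrivial factorization would include a linear factor). Hence x^3 - 435 is the minimal polynomial of α, and in particular [Q(α):Q] = 3.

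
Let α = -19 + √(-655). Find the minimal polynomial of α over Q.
m_α(x) = x^2 + 38x + 1016

From α + 19 = √(-655), squaring gives (α + 19)^2 = -655, i.e. α^2 + 38α + 361 = -655, so α^2 + 38α + 1016 = 0. The discriminant of x^2 + 38x + 1016 is (38)^2 - 4·(1016) = 1444 - 4064 = -2620, and 4·(-655) is not a perfect square in Q since -655 is squarefree and ≠ 1. Hence x^2 + 38x + 1016 is irreducible over Q and is the minimal polynomial of α.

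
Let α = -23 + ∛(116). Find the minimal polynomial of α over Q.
m_α(x) = x^3 + 69x^2 + 1587x + 12051

Set β = α + 23 = ∛(116), so β^3 = 116. Then (α + 23)^3 - 116 = 0, i.e. α is a root of g(x) = (x + 23)^3 - 116 = x^3 + 69x^2 + 1587x + 12051. Since g(x) = h(x + 23) where h(x) = x^3 - 116, and h is irreducible over Q (because 116 is not a perfect cube, so h has no rational root, and a monic cubic with no rational root is irreducible), g is also irreducible (irreducibility is preserved under the substitution x → x + 23). Hence m_α(x) = x^3 + 69x^2 + 1587x + 12051.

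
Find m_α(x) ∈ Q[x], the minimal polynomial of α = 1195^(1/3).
m_α(x) = x^3 - 1195

α satisfies α^3 = 1195, so x^3 - 1195 annihilates α. By the rational root test, a rational root p/q (in lowest terms) of x^3 - 1195 would satisfy p^3 = 1195 q^3, forcing q = 1 and p^3 = 1195; but 1195 is not a perfect cube, contradiction. A monic cubic over Q with no rational root is irreducible (any nontrivial factorization would include a linear factor). Hence x^3 - 1195 is the minimal polynomial of α, and in particular [Q(α):Q] = 3.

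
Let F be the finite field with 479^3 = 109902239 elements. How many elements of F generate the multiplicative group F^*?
There are φ(109902238) = 53438616 primitive elements

F_q^* is cyclic of order q - 1 = 109902238. A cyclic group of order m has exactly φ(m) generators. Here m = 109902238 = 2 · 43 · 239 · 5347, so the number of primitive elements is φ(109902238) = 53438616.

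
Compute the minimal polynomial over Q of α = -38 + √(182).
m_α(x) = x^2 + 76x + 1262

From α + 38 = √(182), squaring gives (α + 38)^2 = 182, i.e. α^2 + 76α + 1444 = 182, so α^2 + 76α + 1262 = 0. The discriminant of x^2 + 76x + 1262 is (76)^2 - 4·(1262) = 5776 - 5048 = 728, and 4·(182) is not a perfect square in Q since 182 is squarefree and ≠ 1. Hence x^2 + 76x + 1262 is irreducible over Q and is the minimal polynomial of α.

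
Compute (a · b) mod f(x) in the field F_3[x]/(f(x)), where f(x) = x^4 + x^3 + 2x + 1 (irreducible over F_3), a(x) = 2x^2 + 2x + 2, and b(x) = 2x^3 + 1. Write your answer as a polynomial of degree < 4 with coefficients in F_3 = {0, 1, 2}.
a · b ≡ x^3 + x + 2 (mod f(x))

Multiply in F_3[x]: a(x)·b(x) = (2x^2 + 2x + 2)·(2x^3 + 1) = x^5 + x^4 + x^3 + 2x^2 + 2x + 2. This has degree ≥ 4, so divide by f(x) over F_3: x^5 + x^4 + x^3 + 2x^2 + 2x + 2 = (x)·(x^4 + x^3 + 2x + 1) + (x^3 + x + 2). Hence a·b ≡ x^3 + x + 2 (mod f). (F_3[x]/(f) is a field with 3^4 = 81 elements since f is irreducible of degree 4.)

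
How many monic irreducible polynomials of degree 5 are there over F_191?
There are 50838980352 monic irreducible polynomials of degree 5 over F_191

Each element of F_{191^5} that lies in no proper subfield is a root of exactly one monic irreducible of degree 5 over F_191, and each such polynomial has 5 distinct roots in F_{191^5}. By Möbius inversion the count is N_191(5) = (1/5) Σ_{d|5} μ(5/d) · 191^d = (1/5)(μ(5)·191^1 + μ(1)·191^5) = 254194901760/5 = 50838980352.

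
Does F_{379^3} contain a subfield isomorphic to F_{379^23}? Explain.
No: F_{379^23} is not a subfield of F_{379^3}

F_{p^m} embeds in F_{p^n} iff m | n. Here 23 ∤ 3 (since 3 = 0·23 + 3 with remainder 3 ≠ 0), so F_{379^23} is not a subfield of F_{379^3}. Equivalently: if it were, the tower law would give 23 = [F_{379^23}:F_379] dividing [F_{379^3}:F_379] = 3, contradiction.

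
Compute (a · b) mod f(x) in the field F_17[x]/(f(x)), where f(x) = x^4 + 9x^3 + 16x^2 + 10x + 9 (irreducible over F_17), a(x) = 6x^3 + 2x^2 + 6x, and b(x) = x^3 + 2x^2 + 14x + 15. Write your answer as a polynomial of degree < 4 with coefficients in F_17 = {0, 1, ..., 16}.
a · b ≡ 4x^3 + 2x^2 + 15x + 8 (mod f(x))

Multiply in F_17[x]: a(x)·b(x) = (6x^3 + 2x^2 + 6x)·(x^3 + 2x^2 + 14x + 15) = 6x^6 + 14x^5 + 9x^4 + 11x^3 + 12x^2 + 5x. This has degree ≥ 4, so divide by f(x) over F_17: 6x^6 + 14x^5 + 9x^4 + 11x^3 + 12x^2 + 5x = (6x^2 + 11x + 1)·(x^4 + 9x^3 + 16x^2 + 10x + 9) + (4x^3 + 2x^2 + 15x + 8). Hence a·b ≡ 4x^3 + 2x^2 + 15x + 8 (mod f). (F_17[x]/(f) is a field with 17^4 = 83521 elements since f is irreducible of degree 4.)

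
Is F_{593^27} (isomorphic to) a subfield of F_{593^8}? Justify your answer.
No: F_{593^27} is not a subfield of F_{593^8}

F_{p^m} embeds in F_{p^n} iff m | n. Here 27 ∤ 8 (since 8 = 0·27 + 8 with remainder 8 ≠ 0), so F_{593^27} is not a subfield of F_{593^8}. Equivalently: if it were, the tower law would give 27 = [F_{593^27}:F_593] dividing [F_{593^8}:F_593] = 8, contradiction.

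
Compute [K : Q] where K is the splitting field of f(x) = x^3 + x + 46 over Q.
[K : Q] = 6

By the rational root test, any rational root of the monic integer polynomial f(x) = x^3 + x + 46 must be an integer dividing the constant term 46, i.e. one of ±{1, 2, 23, 46}. Evaluating: f(1) = 48, f(-1) = 44, f(2) = 56, f(-2) = 36, f(23) = 12236, f(-23) = -12144, f(46) = 97428, f(-46) = -97336; none is 0, so f has no rational root and is therefore irreducible over Q (a cubic with no linear factor over a field is irreducible). For an irreducible cubic, the Galois group is A_3 or S_3 according as the discriminant disc(f) = -4a^3 - 27b^2 = -4·(1)^3 - 27·(46)^2 = -57136 is or is not a square in Q. Here disc(f) = -57136 is not a perfect square in Q, so the Galois group of f over Q is not contained in A_3 and must be all of S_3. The splitting field has degree |S_3| = 6 over Q, so [K : Q] = 6.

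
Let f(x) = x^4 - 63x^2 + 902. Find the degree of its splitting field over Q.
[K : Q] = 4

Solving the quadratic in x^2: x^2 = (63 ± √(63^2 - 4·902))/2 = (63 ± √361)/2 = (63 ± 19)/2, giving x^2 = 41 or x^2 = 22. So f(x) = (x^2 - 41)(x^2 - 22) and the roots of f are ±√41, ±√22. Hence the splitting field is K = Q(√41, √22). Since 41 and 22 are distinct squarefree integers > 1, their product 902 is not a perfect square, so √22 ∉ Q(√41). By the tower law [K:Q] = [Q(√41,√22):Q(√41)] · [Q(√41):Q] = 2 · 2 = 4.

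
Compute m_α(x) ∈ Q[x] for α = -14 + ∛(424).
m_α(x) = x^3 + 42x^2 + 588x + 2320

Set β = α + 14 = ∛(424), so β^3 = 424. Then (α + 14)^3 - 424 = 0, i.e. α is a root of g(x) = (x + 14)^3 - 424 = x^3 + 42x^2 + 588x + 2320. Since g(x) = h(x + 14) where h(x) = x^3 - 424, and h is irreducible over Q (because 424 is not a perfect cube, so h has no rational root, and a monic cubic with no rational root is irreducible), g is also irreducible (irreducibility is preserved under the substitution x → x + 14). Hence m_α(x) = x^3 + 42x^2 + 588x + 2320.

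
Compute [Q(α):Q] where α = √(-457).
[Q(α):Q] = 2

[Q(α):Q] equals the degree of the minimal polynomial of α. Here α^2 = -457 and x^2 + 457 is irreducible (d = -457 is squarefree, ≠ 1, hence not a square), so deg(m_α) = 2. Thus [Q(α):Q] = 2.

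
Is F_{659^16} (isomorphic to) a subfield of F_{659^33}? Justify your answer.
No: F_{659^16} is not a subfield of F_{659^33}

F_{p^m} embeds in F_{p^n} iff m | n. Here 16 ∤ 33 (since 33 = 2·16 + 1 with remainder 1 ≠ 0), so F_{659^16} is not a subfield of F_{659^33}. Equivalently: if it were, the tower law would give 16 = [F_{659^16}:F_659] dividing [F_{659^33}:F_659] = 33, contradiction.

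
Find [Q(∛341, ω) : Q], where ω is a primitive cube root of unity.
[Q(∛341, ω) : Q] = 6

[Q(∛341):Q] = 3 (min poly x^3 - 341, irreducible since 341 is not a perfect cube). [Q(ω):Q] = 2 (min poly x^2 + x + 1). Since Q(∛341) ⊂ R and ω ∉ R, we have ω ∉ Q(∛341), so x^2 + x + 1 remains irreducible over Q(∛341) and [Q(∛341, ω) : Q(∛341)] = 2. By the tower law, [Q(∛341, ω) : Q] = 3 · 2 = 6. (In fact Q(∛341, ω) is the splitting field of x^3 - 341 over Q.)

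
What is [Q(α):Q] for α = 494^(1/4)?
[Q(α):Q] = 4

α is a root of x^4 - 494. By Eisenstein's criterion at the prime p = 2 (which divides the constant term 494 but p^2 = 4 does not, since 494 is squarefree), x^4 - 494 is irreducible over Q. Hence [Q(α):Q] = 4.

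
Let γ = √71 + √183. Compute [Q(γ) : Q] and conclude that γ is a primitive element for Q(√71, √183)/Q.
[Q(γ) : Q] = 4 (equivalently, Q(γ) = Q(√71, √183))

Obviously Q(γ) ⊆ Q(√71, √183), and [Q(√71, √183):Q] = 4 (since 71, 183 are distinct squarefree integers > 1 with 12993 not a perfect square). To show equality we compute the minimal polynomial of γ. From γ = √71 + √183: γ^2 = 71 + 2√(12993) + 183 = 254 + 2√(12993), so γ^2 - 254 = 2√(12993); squaring, (γ^2 - 254)^2 = 4·12993, i.e. γ^4 - 508γ^2 + 64516 - 51972 = 0, i.e. γ^4 - 508γ^2 + 12544 = 0. So γ is a root of x^4 - 508x^2 + 12544. This polynomial is irreducible over Q: it has no rational root (each ±√71 ± √183 is irrational), and any factorization into two quadratics over Q would force √(12993) ∈ Q (pairing opposite roots) or √71, √183 ∈ Q (other pairings), all impossible. Hence [Q(γ):Q] = 4 = [Q(√71, √183):Q], so Q(γ) = Q(√71, √183).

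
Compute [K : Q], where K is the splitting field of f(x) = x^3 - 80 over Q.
[K : Q] = 6

The roots of x^3 - 80 are ∛80, ω∛80, ω^2∛80 where ω = e^(2πi/3) is a primitive cube root of unity, so K = Q(∛80, ω). Now [Q(∛80):Q] = 3 (since 80 is not a perfect cube, x^3 - 80 is irreducible) and [Q(ω):Q] = 2. Both 2 and 3 divide [K:Q], and [K:Q] ≤ 3·2 = 6, so [K:Q] = 6. (Equivalently: Q(∛80) ⊂ R but ω ∉ R, so [K : Q(∛80)] = 2.)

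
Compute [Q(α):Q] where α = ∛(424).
[Q(α):Q] = 3

The minimal polynomial of α is x^3 - 424, irreducible over Q since 424 is not a perfect cube (so x^3 - 424 has no rational root). Hence [Q(α):Q] = deg(m_α) = 3.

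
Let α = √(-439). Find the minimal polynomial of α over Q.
m_α(x) = x^2 + 439

α satisfies α^2 + 439 = 0, so x^2 + 439 annihilates α. Since d = -439 is squarefree and ≠ 1, it is not a perfect square in Q, so x^2 + 439 has no rational root and is therefore irreducible over Q (a degree-2 polynomial over a field is irreducible iff it has no root). Hence m_α(x) = x^2 + 439.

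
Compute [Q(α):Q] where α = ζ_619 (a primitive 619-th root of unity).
[Q(α):Q] = 618

The minimal polynomial of ζ_619 over Q is the 619-th cyclotomic polynomial Φ_619(x), which is irreducible over Q and has degree φ(619) = 618. Hence [Q(α):Q] = φ(619) = 618.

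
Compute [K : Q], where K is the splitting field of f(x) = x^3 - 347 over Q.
[K : Q] = 6

The roots of x^3 - 347 are ∛347, ω∛347, ω^2∛347 where ω = e^(2πi/3) is a primitive cube root of unity, so K = Q(∛347, ω). Now [Q(∛347):Q] = 3 (since 347 is not a perfect cube, x^3 - 347 is irreducible) and [Q(ω):Q] = 2. Both 2 and 3 divide [K:Q], and [K:Q] ≤ 3·2 = 6, so [K:Q] = 6. (Equivalently: Q(∛347) ⊂ R but ω ∉ R, so [K : Q(∛347)] = 2.)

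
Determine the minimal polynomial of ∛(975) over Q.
m_α(x) = x^3 - 975

α satisfies α^3 = 975, so x^3 - 975 annihilates α. By the rational root test, a rational root p/q (in lowest terms) of x^3 - 975 would satisfy p^3 = 975 q^3, forcing q = 1 and p^3 = 975; but 975 is not a perfect cube, contradiction. A monic cubic over Q with no rational root is irreducible (any nontrivial factorization would include a linear factor). Hence x^3 - 975 is the minimal polynomial of α, and in particular [Q(α):Q] = 3.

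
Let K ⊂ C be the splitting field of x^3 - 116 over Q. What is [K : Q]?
[K : Q] = 6

The roots of x^3 - 116 are ∛116, ω∛116, ω^2∛116 where ω = e^(2πi/3) is a primitive cube root of unity, so K = Q(∛116, ω). Now [Q(∛116):Q] = 3 (since 116 is not a perfect cube, x^3 - 116 is irreducible) and [Q(ω):Q] = 2. Both 2 and 3 divide [K:Q], and [K:Q] ≤ 3·2 = 6, so [K:Q] = 6. (Equivalently: Q(∛116) ⊂ R but ω ∉ R, so [K : Q(∛116)] = 2.)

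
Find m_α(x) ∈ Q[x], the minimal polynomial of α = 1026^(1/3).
m_α(x) = x^3 - 1026

α satisfies α^3 = 1026, so x^3 - 1026 annihilates α. By the rational root test, a rational root p/q (in lowest terms) of x^3 - 1026 would satisfy p^3 = 1026 q^3, forcing q = 1 and p^3 = 1026; but 1026 is not a perfect cube, contradiction. A monic cubic over Q with no rational root is irreducible (any nontrivial factorization would include a linear factor). Hence x^3 - 1026 is the minimal polynomial of α, and in particular [Q(α):Q] = 3.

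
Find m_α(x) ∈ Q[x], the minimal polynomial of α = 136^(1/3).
m_α(x) = x^3 - 136

α satisfies α^3 = 136, so x^3 - 136 annihilates α. By the rational root test, a rational root p/q (in lowest terms) of x^3 - 136 would satisfy p^3 = 136 q^3, forcing q = 1 and p^3 = 136; but 136 is not a perfect cube, contradiction. A monic cubic over Q with no rational root is irreducible (any nontrivial factorization would include a linear factor). Hence x^3 - 136 is the minimal polynomial of α, and in particular [Q(α):Q] = 3.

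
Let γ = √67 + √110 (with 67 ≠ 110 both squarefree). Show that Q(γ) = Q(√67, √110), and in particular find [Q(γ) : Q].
[Q(γ) : Q] = 4 (equivalently, Q(γ) = Q(√67, √110))

Obviously Q(γ) ⊆ Q(√67, √110), and [Q(√67, √110):Q] = 4 (since 67, 110 are distinct squarefree integers > 1 with 7370 not a perfect square). To show equality we compute the minimal polynomial of γ. From γ = √67 + √110: γ^2 = 67 + 2√(7370) + 110 = 177 + 2√(7370), so γ^2 - 177 = 2√(7370); squaring, (γ^2 - 177)^2 = 4·7370, i.e. γ^4 - 354γ^2 + 31329 - 29480 = 0, i.e. γ^4 - 354γ^2 + 1849 = 0. So γ is a root of x^4 - 354x^2 + 1849. This polynomial is irreducible over Q: it has no rational root (each ±√67 ± √110 is irrational), and any factorization into two quadratics over Q would force √(7370) ∈ Q (pairing opposite roots) or √67, √110 ∈ Q (other pairings), all impossible. Hence [Q(γ):Q] = 4 = [Q(√67, √110):Q], so Q(γ) = Q(√67, √110).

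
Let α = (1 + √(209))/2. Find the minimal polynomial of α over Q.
m_α(x) = x^2 - x - 52

From 2α - 1 = √(209), squaring gives (2α - 1)^2 = 209, i.e. 4α^2 - 4α + 1 = 209, so α^2 - α + (1 - 209)/4 = 0. Since 209 ≡ 1 (mod 4), (1 - 209)/4 = -52 ∈ Z. The polynomial x^2 - x - 52 has discriminant 1 - 4·(-52) = 209, which is not a perfect square in Q (d = 209 is squarefree and ≠ 1), so x^2 - x - 52 is irreducible over Q. It is the minimal polynomial of α.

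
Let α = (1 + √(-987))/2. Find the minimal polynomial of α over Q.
m_α(x) = x^2 - x + 247

From 2α - 1 = √(-987), squaring gives (2α - 1)^2 = -987, i.e. 4α^2 - 4α + 1 = -987, so α^2 - α + (1 + 987)/4 = 0. Since -987 ≡ 1 (mod 4), (1 + 987)/4 = 247 ∈ Z. The polynomial x^2 - x + 247 has discriminant 1 - 4·(247) = -987, which is not a perfect square in Q (d = -987 is squarefree and ≠ 1), so x^2 - x + 247 is irreducible over Q. It is the minimal polynomial of α.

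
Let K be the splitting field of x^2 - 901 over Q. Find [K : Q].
[K : Q] = 2

f(x) = x^2 - 901 factors as (x - √901)(x + √901). The splitting field is K = Q(√901). Since 901 is squarefree and > 1, it is not a perfect square, so x^2 - 901 is irreducible over Q and [Q(√901) : Q] = 2. Hence [K : Q] = 2.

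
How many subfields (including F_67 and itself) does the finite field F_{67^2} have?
F_{67^2} has 2 subfields

The subfields of F_{p^n} are exactly the fields F_{p^d} for d | n (each is the fixed field of the unique index-d subgroup of Gal(F_{p^n}/F_p) ≅ Z/nZ). The divisors of n = 2 are {1, 2}, giving 2 subfields: F_{67^1}, F_{67^2}.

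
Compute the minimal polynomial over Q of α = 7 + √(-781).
m_α(x) = x^2 - 14x + 830

From α - 7 = √(-781), squaring gives (α - 7)^2 = -781, i.e. α^2 - 14α + 49 = -781, so α^2 - 14α + 830 = 0. The discriminant of x^2 - 14x + 830 is (-14)^2 - 4·(830) = 196 - 3320 = -3124, and 4·(-781) is not a perfect square in Q since -781 is squarefree and ≠ 1. Hence x^2 - 14x + 830 is irreducible over Q and is the minimal polynomial of α.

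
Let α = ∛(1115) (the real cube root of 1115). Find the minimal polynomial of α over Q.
m_α(x) = x^3 - 1115

α satisfies α^3 = 1115, so x^3 - 1115 annihilates α. By the rational root test, a rational root p/q (in lowest terms) of x^3 - 1115 would satisfy p^3 = 1115 q^3, forcing q = 1 and p^3 = 1115; but 1115 is not a perfect cube, contradiction. A monic cubic over Q with no rational root is irreducible (any nontrivial factorization would include a linear factor). Hence x^3 - 1115 is the minimal polynomial of α, and in particular [Q(α):Q] = 3.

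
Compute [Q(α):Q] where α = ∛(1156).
[Q(α):Q] = 3

The minimal polynomial of α is x^3 - 1156, irreducible over Q since 1156 is not a perfect cube (so x^3 - 1156 has no rational root). Hence [Q(α):Q] = deg(m_α) = 3.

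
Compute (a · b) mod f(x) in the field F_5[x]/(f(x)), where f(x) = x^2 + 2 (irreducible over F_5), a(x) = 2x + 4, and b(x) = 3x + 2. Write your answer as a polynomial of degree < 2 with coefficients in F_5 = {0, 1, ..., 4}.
a · b ≡ x + 1 (mod f(x))

Multiply in F_5[x]: a(x)·b(x) = (2x + 4)·(3x + 2) = x^2 + x + 3. This has degree ≥ 2, so divide by f(x) over F_5: x^2 + x + 3 = (1)·(x^2 + 2) + (x + 1). Hence a·b ≡ x + 1 (mod f). (F_5[x]/(f) is a field with 5^2 = 25 elements since f is irreducible of degree 2.)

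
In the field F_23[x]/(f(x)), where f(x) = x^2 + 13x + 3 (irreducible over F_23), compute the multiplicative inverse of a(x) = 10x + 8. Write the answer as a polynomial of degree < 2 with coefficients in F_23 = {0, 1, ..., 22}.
a(x)^(-1) ≡ 19x + 11 (mod f(x))

Since f is irreducible over F_23, F_23[x]/(f) is a field and a(x) ≠ 0 has an inverse. Apply the extended Euclidean algorithm to f(x) and a(x) in F_23[x]: f(x) = (7x + 21)·a(x) + (19). The last nonzero remainder is the constant 19 = gcd(f, a) in F_23. Back-substituting through the division chain expresses 19 = s(x)·a(x) + t(x)·f(x) with s(x) ≡ 16x + 2 (mod f), so (16x + 2)·a(x) ≡ 19 (mod f). Multiplying by 19^(-1) ≡ 17 in F_23 gives a(x)^(-1) ≡ 17·(16x + 2) ≡ 19x + 11 (mod f). Check: (10x + 8)·(19x + 11) = 6x^2 + 9x + 19 ≡ 1 (mod x^2 + 13x + 3).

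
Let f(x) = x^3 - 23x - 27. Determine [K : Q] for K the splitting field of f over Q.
[K : Q] = 6

By the rational root test, any rational root of the monic integer polynomial f(x) = x^3 - 23x - 27 must be an integer dividing the constant term -27, i.e. one of ±{1, 3, 9, 27}. Evaluating: f(1) = -49, f(-1) = -5, f(3) = -69, f(-3) = 15, f(9) = 495, f(-9) = -549, f(27) = 19035, f(-27) = -19089; none is 0, so f has no rational root and is therefore irreducible over Q (a cubic with no linear factor over a field is irreducible). For an irreducible cubic, the Galois group is A_3 or S_3 according as the discriminant disc(f) = -4a^3 - 27b^2 = -4·(-23)^3 - 27·(-27)^2 = 28985 is or is not a square in Q. Here disc(f) = 28985 is not a perfect square in Q, so the Galois group of f over Q is not contained in A_3 and must be all of S_3. The splitting field has degree |S_3| = 6 over Q, so [K : Q] = 6.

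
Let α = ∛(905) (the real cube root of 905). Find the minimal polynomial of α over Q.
m_α(x) = x^3 - 905

α satisfies α^3 = 905, so x^3 - 905 annihilates α. By the rational root test, a rational root p/q (in lowest terms) of x^3 - 905 would satisfy p^3 = 905 q^3, forcing q = 1 and p^3 = 905; but 905 is not a perfect cube, contradiction. A monic cubic over Q with no rational root is irreducible (any nontrivial factorization would include a linear factor). Hence x^3 - 905 is the minimal polynomial of α, and in particular [Q(α):Q] = 3.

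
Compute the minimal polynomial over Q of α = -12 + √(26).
m_α(x) = x^2 + 24x + 118

From α + 12 = √(26), squaring gives (α + 12)^2 = 26, i.e. α^2 + 24α + 144 = 26, so α^2 + 24α + 118 = 0. The discriminant of x^2 + 24x + 118 is (24)^2 - 4·(118) = 576 - 472 = 104, and 4·(26) is not a perfect square in Q since 26 is squarefree and ≠ 1. Hence x^2 + 24x + 118 is irreducible over Q and is the minimal polynomial of α.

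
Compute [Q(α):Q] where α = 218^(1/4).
[Q(α):Q] = 4

α is a root of x^4 - 218. By Eisenstein's criterion at the prime p = 2 (which divides the constant term 218 but p^2 = 4 does not, since 218 is squarefree), x^4 - 218 is irreducible over Q. Hence [Q(α):Q] = 4.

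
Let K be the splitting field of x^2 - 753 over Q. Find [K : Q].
[K : Q] = 2

f(x) = x^2 - 753 factors as (x - √753)(x + √753). The splitting field is K = Q(√753). Since 753 is squarefree and > 1, it is not a perfect square, so x^2 - 753 is irreducible over Q and [Q(√753) : Q] = 2. Hence [K : Q] = 2.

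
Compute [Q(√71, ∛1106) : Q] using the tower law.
[Q(√71, ∛1106) : Q] = 6

Let L = Q(√71, ∛1106). Since Q(√71) ⊂ L and [Q(√71):Q] = 2, the tower law gives 2 | [L:Q]. Likewise Q(∛1106) ⊂ L with [Q(∛1106):Q] = 3 (because 1106 is not a perfect cube), so 3 | [L:Q]. As gcd(2,3) = 1, [L:Q] is divisible by 6. Conversely L is generated over Q by √71 and ∛1106, so [L:Q] ≤ 2·3 = 6. Therefore [Q(√71, ∛1106) : Q] = 6.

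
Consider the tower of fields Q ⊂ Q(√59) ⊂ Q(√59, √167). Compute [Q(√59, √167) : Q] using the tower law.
[Q(√59, √167) : Q] = 4

[Q(√59):Q] = 2 (min poly x^2 - 59, irreducible since 59 is squarefree > 1). For the top step, suppose √167 ∈ Q(√59), say √167 = c + d√59 with c, d ∈ Q. Squaring: 167 = c^2 + 59d^2 + 2cd√59. Since √59 ∉ Q this forces 2cd = 0. If d = 0 then √167 = c ∈ Q, contradicting 167 squarefree > 1. If c = 0 then 167 = 59d^2, so 59·167 = (59d)^2 is a perfect square in Q — but 59·167 = 9853 is not a perfect square (since 59 and 167 are distinct squarefree integers). Contradiction. Hence √167 ∉ Q(√59), so x^2 - 167 stays irreducible over Q(√59) and [Q(√59, √167) : Q(√59)] = 2. By the tower law, [Q(√59, √167) : Q] = 2 · 2 = 4.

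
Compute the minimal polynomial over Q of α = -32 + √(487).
m_α(x) = x^2 + 64x + 537

From α + 32 = √(487), squaring gives (α + 32)^2 = 487, i.e. α^2 + 64α + 1024 = 487, so α^2 + 64α + 537 = 0. The discriminant of x^2 + 64x + 537 is (64)^2 - 4·(537) = 4096 - 2148 = 1948, and 4·(487) is not a perfect square in Q since 487 is squarefree and ≠ 1. Hence x^2 + 64x + 537 is irreducible over Q and is the minimal polynomial of α.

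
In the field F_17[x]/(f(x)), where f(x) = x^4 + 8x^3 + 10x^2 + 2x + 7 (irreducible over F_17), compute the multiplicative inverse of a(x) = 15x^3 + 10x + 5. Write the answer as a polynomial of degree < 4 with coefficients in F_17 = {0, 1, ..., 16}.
a(x)^(-1) ≡ 9x^3 + 7x^2 + 9x + 2 (mod f(x))

Since f is irreducible over F_17, F_17[x]/(f) is a field and a(x) ≠ 0 has an inverse. Apply the extended Euclidean algorithm to f(x) and a(x) in F_17[x]: f(x) = (8x + 13)·a(x) + (15x^2 + 2x + 10);  a(x) = (x + 1)·(15x^2 + 2x + 10) + (15x + 12);  (15x^2 + 2x + 10) = (x + 5)·(15x + 12) + (1). The last nonzero remainder is the constant 1 = gcd(f, a) in F_17. Back-substituting through the division chain expresses 1 = s(x)·a(x) + t(x)·f(x) with s(x) ≡ 9x^3 + 7x^2 + 9x + 2 (mod f), so a(x)^(-1) ≡ s(x) = 9x^3 + 7x^2 + 9x + 2 (mod f). Check: (15x^3 + 10x + 5)·(9x^3 + 7x^2 + 9x + 2) = 16x^6 + 3x^5 + 4x^4 + 9x^3 + 6x^2 + 14x + 10 ≡ 1 (mod x^4 + 8x^3 + 10x^2 + 2x + 7).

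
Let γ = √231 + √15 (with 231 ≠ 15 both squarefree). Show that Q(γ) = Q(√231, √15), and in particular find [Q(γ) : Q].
[Q(γ) : Q] = 4 (equivalently, Q(γ) = Q(√231, √15))

Obviously Q(γ) ⊆ Q(√231, √15), and [Q(√231, √15):Q] = 4 (since 231, 15 are distinct squarefree integers > 1 with 3465 not a perfect square). To show equality we compute the minimal polynomial of γ. From γ = √231 + √15: γ^2 = 231 + 2√(3465) + 15 = 246 + 2√(3465), so γ^2 - 246 = 2√(3465); squaring, (γ^2 - 246)^2 = 4·3465, i.e. γ^4 - 492γ^2 + 60516 - 13860 = 0, i.e. γ^4 - 492γ^2 + 46656 = 0. So γ is a root of x^4 - 492x^2 + 46656. This polynomial is irreducible over Q: it has no rational root (each ±√231 ± √15 is irrational), and any factorization into two quadratics over Q would force √(3465) ∈ Q (pairing opposite roots) or √231, √15 ∈ Q (other pairings), all impossible. Hence [Q(γ):Q] = 4 = [Q(√231, √15):Q], so Q(γ) = Q(√231, √15).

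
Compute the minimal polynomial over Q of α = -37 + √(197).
m_α(x) = x^2 + 74x + 1172

From α + 37 = √(197), squaring gives (α + 37)^2 = 197, i.e. α^2 + 74α + 1369 = 197, so α^2 + 74α + 1172 = 0. The discriminant of x^2 + 74x + 1172 is (74)^2 - 4·(1172) = 5476 - 4688 = 788, and 4·(197) is not a perfect square in Q since 197 is squarefree and ≠ 1. Hence x^2 + 74x + 1172 is irreducible over Q and is the minimal polynomial of α.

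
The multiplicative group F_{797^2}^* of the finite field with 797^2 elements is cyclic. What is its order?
|F_{797^2}^*| = 635208

F_{797^2} has 797^2 = 635209 elements; its multiplicative group consists of all nonzero elements, so |F_{797^2}^*| = 635209 - 1 = 635208. (It is cyclic since any finite subgroup of the multiplicative group of a field is cyclic.)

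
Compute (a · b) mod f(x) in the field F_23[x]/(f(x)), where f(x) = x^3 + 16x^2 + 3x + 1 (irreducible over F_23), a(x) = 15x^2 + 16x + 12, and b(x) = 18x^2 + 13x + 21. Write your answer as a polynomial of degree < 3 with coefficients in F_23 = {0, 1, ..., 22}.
a · b ≡ 3x^2 + 3x + 18 (mod f(x))

Multiply in F_23[x]: a(x)·b(x) = (15x^2 + 16x + 12)·(18x^2 + 13x + 21) = 17x^4 + 3x^2 + 9x + 22. This has degree ≥ 3, so divide by f(x) over F_23: 17x^4 + 3x^2 + 9x + 22 = (17x + 4)·(x^3 + 16x^2 + 3x + 1) + (3x^2 + 3x + 18). Hence a·b ≡ 3x^2 + 3x + 18 (mod f). (F_23[x]/(f) is a field with 23^3 = 12167 elements since f is irreducible of degree 3.)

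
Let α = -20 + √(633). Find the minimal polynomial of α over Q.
m_α(x) = x^2 + 40x - 233

From α + 20 = √(633), squaring gives (α + 20)^2 = 633, i.e. α^2 + 40α + 400 = 633, so α^2 + 40α - 233 = 0. The discriminant of x^2 + 40x - 233 is (40)^2 - 4·(-233) = 1600 + 932 = 2532, and 4·(633) is not a perfect square in Q since 633 is squarefree and ≠ 1. Hence x^2 + 40x - 233 is irreducible over Q and is the minimal polynomial of α.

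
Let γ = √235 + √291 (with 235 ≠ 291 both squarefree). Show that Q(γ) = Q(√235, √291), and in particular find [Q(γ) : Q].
[Q(γ) : Q] = 4 (equivalently, Q(γ) = Q(√235, √291))

Obviously Q(γ) ⊆ Q(√235, √291), and [Q(√235, √291):Q] = 4 (since 235, 291 are distinct squarefree integers > 1 with 68385 not a perfect square). To show equality we compute the minimal polynomial of γ. From γ = √235 + √291: γ^2 = 235 + 2√(68385) + 291 = 526 + 2√(68385), so γ^2 - 526 = 2√(68385); squaring, (γ^2 - 526)^2 = 4·68385, i.e. γ^4 - 1052γ^2 + 276676 - 273540 = 0, i.e. γ^4 - 1052γ^2 + 3136 = 0. So γ is a root of x^4 - 1052x^2 + 3136. This polynomial is irreducible over Q: it has no rational root (each ±√235 ± √291 is irrational), and any factorization into two quadratics over Q would force √(68385) ∈ Q (pairing opposite roots) or √235, √291 ∈ Q (other pairings), all impossible. Hence [Q(γ):Q] = 4 = [Q(√235, √291):Q], so Q(γ) = Q(√235, √291).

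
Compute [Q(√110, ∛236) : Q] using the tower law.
[Q(√110, ∛236) : Q] = 6

Let L = Q(√110, ∛236). Since Q(√110) ⊂ L and [Q(√110):Q] = 2, the tower law gives 2 | [L:Q]. Likewise Q(∛236) ⊂ L with [Q(∛236):Q] = 3 (because 236 is not a perfect cube), so 3 | [L:Q]. As gcd(2,3) = 1, [L:Q] is divisible by 6. Conversely L is generated over Q by √110 and ∛236, so [L:Q] ≤ 2·3 = 6. Therefore [Q(√110, ∛236) : Q] = 6.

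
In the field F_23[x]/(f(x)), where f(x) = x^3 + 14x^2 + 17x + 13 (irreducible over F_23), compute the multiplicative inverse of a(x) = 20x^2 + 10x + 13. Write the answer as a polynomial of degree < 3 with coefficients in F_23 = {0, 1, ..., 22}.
a(x)^(-1) ≡ 17x^2 + 11x + 16 (mod f(x))

Since f is irreducible over F_23, F_23[x]/(f) is a field and a(x) ≠ 0 has an inverse. Apply the extended Euclidean algorithm to f(x) and a(x) in F_23[x]: f(x) = (15x + 7)·a(x) + (5x + 14);  a(x) = (4x)·(5x + 14) + (13). The last nonzero remainder is the constant 13 = gcd(f, a) in F_23. Back-substituting through the division chain expresses 13 = s(x)·a(x) + t(x)·f(x) with s(x) ≡ 14x^2 + 5x + 1 (mod f), so (14x^2 + 5x + 1)·a(x) ≡ 13 (mod f). Multiplying by 13^(-1) ≡ 16 in F_23 gives a(x)^(-1) ≡ 16·(14x^2 + 5x + 1) ≡ 17x^2 + 11x + 16 (mod f). Check: (20x^2 + 10x + 13)·(17x^2 + 11x + 16) = 18x^4 + 22x^3 + 7x^2 + 4x + 1 ≡ 1 (mod x^3 + 14x^2 + 17x + 13).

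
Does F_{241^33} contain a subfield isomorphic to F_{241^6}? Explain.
No: F_{241^6} is not a subfield of F_{241^33}

F_{p^m} embeds in F_{p^n} iff m | n. Here 6 ∤ 33 (since 33 = 5·6 + 3 with remainder 3 ≠ 0), so F_{241^6} is not a subfield of F_{241^33}. Equivalently: if it were, the tower law would give 6 = [F_{241^6}:F_241] dividing [F_{241^33}:F_241] = 33, contradiction.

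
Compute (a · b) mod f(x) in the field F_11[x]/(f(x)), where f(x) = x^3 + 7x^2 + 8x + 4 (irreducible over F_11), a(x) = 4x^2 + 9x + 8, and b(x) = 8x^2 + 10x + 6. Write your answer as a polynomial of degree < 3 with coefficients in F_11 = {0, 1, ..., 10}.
a · b ≡ 2x^2 + 1 (mod f(x))

Multiply in F_11[x]: a(x)·b(x) = (4x^2 + 9x + 8)·(8x^2 + 10x + 6) = 10x^4 + 2x^3 + 2x^2 + 2x + 4. This has degree ≥ 3, so divide by f(x) over F_11: 10x^4 + 2x^3 + 2x^2 + 2x + 4 = (10x + 9)·(x^3 + 7x^2 + 8x + 4) + (2x^2 + 1). Hence a·b ≡ 2x^2 + 1 (mod f). (F_11[x]/(f) is a field with 11^3 = 1331 elements since f is irreducible of degree 3.)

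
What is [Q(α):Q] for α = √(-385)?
[Q(α):Q] = 2

[Q(α):Q] equals the degree of the minimal polynomial of α. Here α^2 = -385 and x^2 + 385 is irreducible (d = -385 is squarefree, ≠ 1, hence not a square), so deg(m_α) = 2. Thus [Q(α):Q] = 2.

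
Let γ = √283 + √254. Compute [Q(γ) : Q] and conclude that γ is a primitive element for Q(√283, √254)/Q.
[Q(γ) : Q] = 4 (equivalently, Q(γ) = Q(√283, √254))

Obviously Q(γ) ⊆ Q(√283, √254), and [Q(√283, √254):Q] = 4 (since 283, 254 are distinct squarefree integers > 1 with 71882 not a perfect square). To show equality we compute the minimal polynomial of γ. From γ = √283 + √254: γ^2 = 283 + 2√(71882) + 254 = 537 + 2√(71882), so γ^2 - 537 = 2√(71882); squaring, (γ^2 - 537)^2 = 4·71882, i.e. γ^4 - 1074γ^2 + 288369 - 287528 = 0, i.e. γ^4 - 1074γ^2 + 841 = 0. So γ is a root of x^4 - 1074x^2 + 841. This polynomial is irreducible over Q: it has no rational root (each ±√283 ± √254 is irrational), and any factorization into two quadratics over Q would force √(71882) ∈ Q (pairing opposite roots) or √283, √254 ∈ Q (other pairings), all impossible. Hence [Q(γ):Q] = 4 = [Q(√283, √254):Q], so Q(γ) = Q(√283, √254).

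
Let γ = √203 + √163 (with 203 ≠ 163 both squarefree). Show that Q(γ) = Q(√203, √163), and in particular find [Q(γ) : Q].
[Q(γ) : Q] = 4 (equivalently, Q(γ) = Q(√203, √163))

Obviously Q(γ) ⊆ Q(√203, √163), and [Q(√203, √163):Q] = 4 (since 203, 163 are distinct squarefree integers > 1 with 33089 not a perfect square). To show equality we compute the minimal polynomial of γ. From γ = √203 + √163: γ^2 = 203 + 2√(33089) + 163 = 366 + 2√(33089), so γ^2 - 366 = 2√(33089); squaring, (γ^2 - 366)^2 = 4·33089, i.e. γ^4 - 732γ^2 + 133956 - 132356 = 0, i.e. γ^4 - 732γ^2 + 1600 = 0. So γ is a root of x^4 - 732x^2 + 1600. This polynomial is irreducible over Q: it has no rational root (each ±√203 ± √163 is irrational), and any factorization into two quadratics over Q would force √(33089) ∈ Q (pairing opposite roots) or √203, √163 ∈ Q (other pairings), all impossible. Hence [Q(γ):Q] = 4 = [Q(√203, √163):Q], so Q(γ) = Q(√203, √163).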